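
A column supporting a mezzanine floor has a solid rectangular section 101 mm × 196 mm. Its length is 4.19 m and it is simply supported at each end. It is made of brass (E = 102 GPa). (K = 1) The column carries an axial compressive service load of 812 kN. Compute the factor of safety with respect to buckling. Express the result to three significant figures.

Buckling occurs about the weak axis: I_min = h·b³/12 with b = 101 mm (the shorter side).
I_min = 196×101³/12 = 1.683×10^7 mm⁴
I = 1.683×10^7 mm⁴ = 1.683×10^-5 m⁴
Effective length L_e = K·L = 1 × 4.19 = 4.190 m
P_cr = π²EI / L_e² = π² × 102×10⁹ × 1.683×10^-5 / 4.190² = 9.650×10^5 N
Factor of safety n = P_cr / P = 964.96 / 812 = 1.19

n ≈ 1.19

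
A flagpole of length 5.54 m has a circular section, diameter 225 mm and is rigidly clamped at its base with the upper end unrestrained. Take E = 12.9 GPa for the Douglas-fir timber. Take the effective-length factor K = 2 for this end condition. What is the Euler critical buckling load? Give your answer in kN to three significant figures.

P_cr ≈ 130 kN

I = πd⁴/64 = π×225⁴/64 = 1.258×10^8 mm⁴
I = 1.258×10^8 mm⁴ = 1.258×10^-4 m⁴
Effective length L_e = K·L = 2 × 5.54 = 11.08 m
P_cr = π²EI / L_e² = π² × 12.9×10⁹ × 1.258×10^-4 / 11.08² = 1.305×10^5 N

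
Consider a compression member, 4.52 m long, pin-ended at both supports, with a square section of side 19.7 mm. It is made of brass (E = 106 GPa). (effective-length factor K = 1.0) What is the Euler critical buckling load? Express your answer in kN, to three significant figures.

P_cr ≈ 0.643 kN

I = a⁴/12 = 19.7⁴/12 = 1.255×10^4 mm⁴
I = 1.255×10^4 mm⁴ = 1.255×10^-8 m⁴
Effective length L_e = K·L = 1 × 4.52 = 4.520 m
P_cr = π²EI / L_e² = π² × 106×10⁹ × 1.255×10^-8 / 4.520² = 642.7 N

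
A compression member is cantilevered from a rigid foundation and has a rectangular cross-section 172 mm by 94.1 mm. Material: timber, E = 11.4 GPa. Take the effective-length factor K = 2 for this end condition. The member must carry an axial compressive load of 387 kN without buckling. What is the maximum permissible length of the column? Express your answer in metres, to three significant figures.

Buckling occurs about the weak axis: I_min = h·b³/12 with b = 94.1 mm (the shorter side).
I_min = 172×94.1³/12 = 1.194×10^7 mm⁴
I = 1.194×10^-5 m⁴
At the buckling limit P_cr = P = 3.870×10^5 N
From P_cr = π²EI/(K·L)²:  L = (1/K)·√(π²EI/P_cr) = (1/2)·√(π²×1.14×10^10×1.194×10^-5/3.870×10^5)
L = 0.932 m

L_max ≈ 0.932 m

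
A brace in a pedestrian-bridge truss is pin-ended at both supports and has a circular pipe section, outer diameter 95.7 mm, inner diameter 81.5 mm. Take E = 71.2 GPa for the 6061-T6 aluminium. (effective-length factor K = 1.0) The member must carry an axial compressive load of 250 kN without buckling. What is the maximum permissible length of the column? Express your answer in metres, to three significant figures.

d_o = 95.7 mm, d_i = 81.5 mm
I = π(d_o⁴ − d_i⁴)/64 = π(95.7⁴ − 81.50⁴)/64 = 1.952×10^6 mm⁴
I = 1.952×10^-6 m⁴
At the buckling limit P_cr = P = 2.500×10^5 N
From P_cr = π²EI/(K·L)²:  L = (1/K)·√(π²EI/P_cr) = (1/1)·√(π²×7.12×10^10×1.952×10^-6/2.500×10^5)
L = 2.34 m

L_max ≈ 2.34 m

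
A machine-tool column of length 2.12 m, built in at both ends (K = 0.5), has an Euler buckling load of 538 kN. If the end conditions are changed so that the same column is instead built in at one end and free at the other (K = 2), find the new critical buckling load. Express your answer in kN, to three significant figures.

P_cr ≈ 33.6 kN

P_cr ∝ 1/K², so P_cr,new = P_cr,old × (K_old/K_new)² = 538 × (0.5/2)²
= 538 × 0.06250 = 33.6 kN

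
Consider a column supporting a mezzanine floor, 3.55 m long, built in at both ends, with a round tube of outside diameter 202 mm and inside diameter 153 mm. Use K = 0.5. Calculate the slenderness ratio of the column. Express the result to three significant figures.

λ ≈ 28.0

d_o = 202 mm, d_i = 153 mm
I = π(d_o⁴ − d_i⁴)/64 = π(202⁴ − 153.0⁴)/64 = 5.483×10^7 mm⁴
A = 1.366×10^4 mm²;  r_min = √(I/A) = √(5.483×10^7/1.366×10^4) = 63.35 mm
L_e = K·L = 0.5 × 3.55 m = 1.775 m = 1775.0 mm
λ = L_e / r_min = 1775.0 / 63.35 = 28.0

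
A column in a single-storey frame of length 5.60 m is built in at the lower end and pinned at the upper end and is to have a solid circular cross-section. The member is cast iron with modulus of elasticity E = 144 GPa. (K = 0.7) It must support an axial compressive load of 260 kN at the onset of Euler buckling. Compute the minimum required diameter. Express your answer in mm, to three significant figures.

d ≈ 87.0 mm

L_e = K·L = 0.7 × 5.60 = 3.920 m
Required I = P_cr·L_e²/(π²E) = 2.600×10^5 × 3.920² / (π² × 1.44×10^11) = 2.811×10^-6 m⁴
I_req = 2.811×10^6 mm⁴
Solid circle: I = πd⁴/64  ⇒  d = (64I/π)^(1/4) = (64×2.811×10^6/π)^(1/4) = 87.0 mm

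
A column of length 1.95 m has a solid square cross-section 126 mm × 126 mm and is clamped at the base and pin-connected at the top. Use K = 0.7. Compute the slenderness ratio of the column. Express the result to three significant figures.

I = a⁴/12 = 126⁴/12 = 2.100×10^7 mm⁴
A = 1.588×10^4 mm²;  r_min = √(I/A) = √(2.100×10^7/1.588×10^4) = 36.37 mm
L_e = K·L = 0.7 × 1.95 m = 1.365 m = 1365.0 mm
λ = L_e / r_min = 1365.0 / 36.37 = 37.5

λ ≈ 37.5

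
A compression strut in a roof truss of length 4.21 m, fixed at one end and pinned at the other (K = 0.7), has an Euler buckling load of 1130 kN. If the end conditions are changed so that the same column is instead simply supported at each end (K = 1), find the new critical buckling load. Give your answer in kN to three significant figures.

P_cr ≈ 554 kN

P_cr ∝ 1/K², so P_cr,new = P_cr,old × (K_old/K_new)² = 1130 × (0.7/1)²
= 1130 × 0.4900 = 554 kN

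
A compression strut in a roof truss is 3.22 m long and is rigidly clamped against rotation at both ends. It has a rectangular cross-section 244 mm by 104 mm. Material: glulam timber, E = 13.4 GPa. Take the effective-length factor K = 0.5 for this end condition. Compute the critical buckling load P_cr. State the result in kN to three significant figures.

Buckling occurs about the weak axis: I_min = h·b³/12 with b = 104 mm (the shorter side).
I_min = 244×104³/12 = 2.287×10^7 mm⁴
I = 2.287×10^7 mm⁴ = 2.287×10^-5 m⁴
Effective length L_e = K·L = 0.5 × 3.22 = 1.610 m
P_cr = π²EI / L_e² = π² × 13.4×10⁹ × 2.287×10^-5 / 1.610² = 1.167×10^6 N

P_cr ≈ 1170 kN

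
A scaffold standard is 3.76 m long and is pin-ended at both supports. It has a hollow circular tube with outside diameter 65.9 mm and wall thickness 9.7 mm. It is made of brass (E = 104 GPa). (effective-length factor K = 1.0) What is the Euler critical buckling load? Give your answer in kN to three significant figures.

P_cr ≈ 50.6 kN

Inner diameter d_i = 65.9 − 2×9.7 = 46.50 mm
I = π(d_o⁴ − d_i⁴)/64 = π(65.9⁴ − 46.50⁴)/64 = 6.963×10^5 mm⁴
I = 6.963×10^5 mm⁴ = 6.963×10^-7 m⁴
Effective length L_e = K·L = 1 × 3.76 = 3.760 m
P_cr = π²EI / L_e² = π² × 104×10⁹ × 6.963×10^-7 / 3.760² = 5.055×10^4 N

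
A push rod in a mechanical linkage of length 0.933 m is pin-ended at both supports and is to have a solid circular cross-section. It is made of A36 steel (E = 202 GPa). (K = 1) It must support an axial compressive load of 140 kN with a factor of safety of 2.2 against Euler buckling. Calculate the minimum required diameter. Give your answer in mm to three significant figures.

Required P_cr = n·P = 2.2 × 140 = 308.0 kN
L_e = K·L = 1 × 0.933 = 0.9330 m
Required I = P_cr·L_e²/(π²E) = 3.080×10^5 × 0.9330² / (π² × 2.02×10^11) = 1.345×10^-7 m⁴
I_req = 1.345×10^5 mm⁴
Solid circle: I = πd⁴/64  ⇒  d = (64I/π)^(1/4) = (64×1.345×10^5/π)^(1/4) = 40.7 mm

d ≈ 40.7 mm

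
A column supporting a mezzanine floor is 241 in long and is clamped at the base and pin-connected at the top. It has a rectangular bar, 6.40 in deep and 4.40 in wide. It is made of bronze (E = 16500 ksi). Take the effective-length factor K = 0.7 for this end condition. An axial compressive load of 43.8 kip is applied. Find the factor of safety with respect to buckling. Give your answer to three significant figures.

Buckling occurs about the weak axis: I_min = h·b³/12 with b = 4.40 in (the shorter side).
I_min = 6.40×4.40³/12 = 45.43 in⁴
Effective length L_e = K·L = 0.7 × 241 = 168.7 in
P_cr = π²EI / L_e² = π² × 16500×10³ × 45.43 / 168.7² = 2.600×10^5 lb
Factor of safety n = P_cr / P = 259.96 / 43.8 = 5.94

n ≈ 5.94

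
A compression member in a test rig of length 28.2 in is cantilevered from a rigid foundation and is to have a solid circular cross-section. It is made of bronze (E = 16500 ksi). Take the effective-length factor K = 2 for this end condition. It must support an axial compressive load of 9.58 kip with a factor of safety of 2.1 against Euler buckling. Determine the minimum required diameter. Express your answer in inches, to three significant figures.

d ≈ 1.68 in

Required P_cr = n·P = 2.1 × 9.58 = 20.12 kip
L_e = K·L = 2 × 28.2 = 56.40 in
Required I = P_cr·L_e²/(π²E) = 2.012×10^4 × 56.40² / (π² × 1.65×10^7) = 0.3930 in⁴
Solid circle: I = πd⁴/64  ⇒  d = (64I/π)^(1/4) = (64×0.3930/π)^(1/4) = 1.68 in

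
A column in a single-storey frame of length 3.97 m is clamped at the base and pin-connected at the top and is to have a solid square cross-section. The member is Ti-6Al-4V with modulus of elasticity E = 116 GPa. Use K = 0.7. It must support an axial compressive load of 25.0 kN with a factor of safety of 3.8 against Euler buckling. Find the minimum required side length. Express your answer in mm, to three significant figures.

Required P_cr = n·P = 3.8 × 25.0 = 95.00 kN
L_e = K·L = 0.7 × 3.97 = 2.779 m
Required I = P_cr·L_e²/(π²E) = 9.500×10^4 × 2.779² / (π² × 1.16×10^11) = 6.408×10^-7 m⁴
I_req = 6.408×10^5 mm⁴
Solid square: I = a⁴/12  ⇒  a = (12I)^(1/4) = (12×6.408×10^5)^(1/4) = 52.7 mm

a ≈ 52.7 mm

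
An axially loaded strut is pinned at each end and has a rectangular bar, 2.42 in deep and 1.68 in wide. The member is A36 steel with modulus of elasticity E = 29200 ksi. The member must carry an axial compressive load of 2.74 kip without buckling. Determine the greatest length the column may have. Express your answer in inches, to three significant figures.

L_max ≈ 317 in

Buckling occurs about the weak axis: I_min = h·b³/12 with b = 1.68 in (the shorter side).
I_min = 2.42×1.68³/12 = 0.9562 in⁴
At the buckling limit P_cr = P = 2.740×10^3 lb
From P_cr = π²EI/(K·L)²:  L = (1/K)·√(π²EI/P_cr) = (1/1)·√(π²×2.92×10^7×0.9562/2.740×10^3)
L = 317 in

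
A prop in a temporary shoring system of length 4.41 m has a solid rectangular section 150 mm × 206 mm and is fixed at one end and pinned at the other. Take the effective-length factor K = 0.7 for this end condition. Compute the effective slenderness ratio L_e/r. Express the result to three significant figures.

λ ≈ 71.3

Buckling occurs about the weak axis: I_min = h·b³/12 with b = 150 mm (the shorter side).
I_min = 206×150³/12 = 5.794×10^7 mm⁴
A = 3.090×10^4 mm²;  r_min = √(I/A) = √(5.794×10^7/3.090×10^4) = 43.30 mm
L_e = K·L = 0.7 × 4.41 m = 3.087 m = 3087.0 mm
λ = L_e / r_min = 3087.0 / 43.30 = 71.3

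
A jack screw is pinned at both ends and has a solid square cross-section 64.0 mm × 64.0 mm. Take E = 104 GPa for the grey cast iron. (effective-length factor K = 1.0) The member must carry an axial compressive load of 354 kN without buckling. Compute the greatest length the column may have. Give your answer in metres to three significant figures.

L_max ≈ 2.01 m

I = a⁴/12 = 64.0⁴/12 = 1.398×10^6 mm⁴
I = 1.398×10^-6 m⁴
At the buckling limit P_cr = P = 3.540×10^5 N
From P_cr = π²EI/(K·L)²:  L = (1/K)·√(π²EI/P_cr) = (1/1)·√(π²×1.04×10^11×1.398×10^-6/3.540×10^5)
L = 2.01 m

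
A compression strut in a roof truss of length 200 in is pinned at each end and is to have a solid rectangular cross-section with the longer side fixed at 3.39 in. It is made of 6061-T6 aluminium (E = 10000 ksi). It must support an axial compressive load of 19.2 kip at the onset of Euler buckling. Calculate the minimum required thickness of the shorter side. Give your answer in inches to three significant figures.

L_e = K·L = 1 × 200 = 200.0 in
Required I = P_cr·L_e²/(π²E) = 1.920×10^4 × 200.0² / (π² × 1.00×10^7) = 7.781 in⁴
Rectangle, weak axis: I_min = h·b³/12 with h = 3.39 in fixed  ⇒  b = (12I/h)^(1/3) = 3.02 in

b ≈ 3.02 in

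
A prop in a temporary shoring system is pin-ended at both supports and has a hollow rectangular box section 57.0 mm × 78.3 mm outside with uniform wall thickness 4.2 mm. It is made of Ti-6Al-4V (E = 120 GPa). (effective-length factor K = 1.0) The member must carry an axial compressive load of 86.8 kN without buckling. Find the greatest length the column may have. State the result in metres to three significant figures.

L_max ≈ 2.71 m

Inner dimensions: h_i = 78.3 − 2×4.2 = 69.90 mm, b_i = 57.0 − 2×4.2 = 48.60 mm
Weak-axis I_min = (h_o·b_o³ − h_i·b_i³)/12 with b_o = 57.0, b_i = 48.60 mm (shorter outer/inner sides).
I_min = (78.3×57.0³ − 69.90×48.60³)/12 = 5.397×10^5 mm⁴
I = 5.397×10^-7 m⁴
At the buckling limit P_cr = P = 8.680×10^4 N
From P_cr = π²EI/(K·L)²:  L = (1/K)·√(π²EI/P_cr) = (1/1)·√(π²×1.20×10^11×5.397×10^-7/8.680×10^4)
L = 2.71 m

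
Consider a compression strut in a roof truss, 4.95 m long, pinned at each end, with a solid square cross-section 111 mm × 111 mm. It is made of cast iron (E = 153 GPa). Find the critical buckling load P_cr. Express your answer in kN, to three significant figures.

I = a⁴/12 = 111⁴/12 = 1.265×10^7 mm⁴
I = 1.265×10^7 mm⁴ = 1.265×10^-5 m⁴
Effective length L_e = K·L = 1 × 4.95 = 4.950 m
P_cr = π²EI / L_e² = π² × 153×10⁹ × 1.265×10^-5 / 4.950² = 7.796×10^5 N

P_cr ≈ 780 kN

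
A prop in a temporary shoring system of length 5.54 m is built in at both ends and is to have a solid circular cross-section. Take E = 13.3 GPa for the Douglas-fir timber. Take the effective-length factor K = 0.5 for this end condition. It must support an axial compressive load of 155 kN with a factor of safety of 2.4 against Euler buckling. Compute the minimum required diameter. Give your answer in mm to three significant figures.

d ≈ 145 mm

Required P_cr = n·P = 2.4 × 155 = 372.0 kN
L_e = K·L = 0.5 × 5.54 = 2.770 m
Required I = P_cr·L_e²/(π²E) = 3.720×10^5 × 2.770² / (π² × 1.33×10^10) = 2.174×10^-5 m⁴
I_req = 2.174×10^7 mm⁴
Solid circle: I = πd⁴/64  ⇒  d = (64I/π)^(1/4) = (64×2.174×10^7/π)^(1/4) = 145 mm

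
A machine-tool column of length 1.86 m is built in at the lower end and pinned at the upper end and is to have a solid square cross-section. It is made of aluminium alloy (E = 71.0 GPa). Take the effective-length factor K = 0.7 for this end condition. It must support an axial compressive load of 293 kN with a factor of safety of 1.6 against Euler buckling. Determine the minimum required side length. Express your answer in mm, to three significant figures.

a ≈ 60.7 mm

Required P_cr = n·P = 1.6 × 293 = 468.8 kN
L_e = K·L = 0.7 × 1.86 = 1.302 m
Required I = P_cr·L_e²/(π²E) = 4.688×10^5 × 1.302² / (π² × 7.10×10^10) = 1.134×10^-6 m⁴
I_req = 1.134×10^6 mm⁴
Solid square: I = a⁴/12  ⇒  a = (12I)^(1/4) = (12×1.134×10^6)^(1/4) = 60.7 mm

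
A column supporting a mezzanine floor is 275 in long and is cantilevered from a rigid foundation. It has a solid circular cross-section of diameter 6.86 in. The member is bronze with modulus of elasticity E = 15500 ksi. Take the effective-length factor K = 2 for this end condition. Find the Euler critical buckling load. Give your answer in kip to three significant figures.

P_cr ≈ 55.0 kip

I = πd⁴/64 = π×6.86⁴/64 = 108.7 in⁴
Effective length L_e = K·L = 2 × 275 = 550.0 in
P_cr = π²EI / L_e² = π² × 15500×10³ × 108.7 / 550.0² = 5.498×10^4 lb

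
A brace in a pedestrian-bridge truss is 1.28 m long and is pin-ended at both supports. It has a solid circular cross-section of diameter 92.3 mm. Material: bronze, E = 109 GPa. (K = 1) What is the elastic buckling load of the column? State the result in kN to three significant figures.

P_cr ≈ 2340 kN

I = πd⁴/64 = π×92.3⁴/64 = 3.563×10^6 mm⁴
I = 3.563×10^6 mm⁴ = 3.563×10^-6 m⁴
Effective length L_e = K·L = 1 × 1.28 = 1.280 m
P_cr = π²EI / L_e² = π² × 109×10⁹ × 3.563×10^-6 / 1.280² = 2.339×10^6 N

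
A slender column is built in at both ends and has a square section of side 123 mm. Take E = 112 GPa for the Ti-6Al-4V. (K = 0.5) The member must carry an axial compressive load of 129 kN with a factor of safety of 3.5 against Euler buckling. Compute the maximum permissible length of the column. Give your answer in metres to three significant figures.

L_max ≈ 13.7 m

I = a⁴/12 = 123⁴/12 = 1.907×10^7 mm⁴
I = 1.907×10^-5 m⁴
Required critical load P_cr = n·P = 3.5 × 129 = 451.5 kN = 4.515×10^5 N
From P_cr = π²EI/(K·L)²:  L = (1/K)·√(π²EI/P_cr) = (1/0.5)·√(π²×1.12×10^11×1.907×10^-5/4.515×10^5)
L = 13.7 m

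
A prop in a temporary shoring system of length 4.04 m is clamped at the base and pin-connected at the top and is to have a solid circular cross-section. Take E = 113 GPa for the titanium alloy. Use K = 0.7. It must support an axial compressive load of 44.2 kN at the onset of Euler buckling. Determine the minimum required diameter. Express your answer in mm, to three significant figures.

L_e = K·L = 0.7 × 4.04 = 2.828 m
Required I = P_cr·L_e²/(π²E) = 4.420×10^4 × 2.828² / (π² × 1.13×10^11) = 3.170×10^-7 m⁴
I_req = 3.170×10^5 mm⁴
Solid circle: I = πd⁴/64  ⇒  d = (64I/π)^(1/4) = (64×3.170×10^5/π)^(1/4) = 50.4 mm

d ≈ 50.4 mm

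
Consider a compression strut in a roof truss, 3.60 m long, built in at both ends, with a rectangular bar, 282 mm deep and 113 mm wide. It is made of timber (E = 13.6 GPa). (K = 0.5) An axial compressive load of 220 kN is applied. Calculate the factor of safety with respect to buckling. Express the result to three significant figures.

Buckling occurs about the weak axis: I_min = h·b³/12 with b = 113 mm (the shorter side).
I_min = 282×113³/12 = 3.391×10^7 mm⁴
I = 3.391×10^7 mm⁴ = 3.391×10^-5 m⁴
Effective length L_e = K·L = 0.5 × 3.60 = 1.800 m
P_cr = π²EI / L_e² = π² × 13.6×10⁹ × 3.391×10^-5 / 1.800² = 1.405×10^6 N
Factor of safety n = P_cr / P = 1404.7 / 220 = 6.39

n ≈ 6.39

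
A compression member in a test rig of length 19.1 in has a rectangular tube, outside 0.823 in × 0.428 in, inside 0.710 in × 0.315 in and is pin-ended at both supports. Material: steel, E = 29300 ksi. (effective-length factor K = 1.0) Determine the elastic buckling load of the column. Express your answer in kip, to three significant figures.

Weak-axis I_min = (h_o·b_o³ − h_i·b_i³)/12 with b_o = 0.428, b_i = 0.3150 in (shorter outer/inner sides).
I_min = (0.823×0.428³ − 0.7100×0.3150³)/12 = 3.528×10^-3 in⁴
Effective length L_e = K·L = 1 × 19.1 = 19.10 in
P_cr = π²EI / L_e² = π² × 29300×10³ × 3.528×10^-3 / 19.10² = 2.796×10^3 lb

P_cr ≈ 2.80 kip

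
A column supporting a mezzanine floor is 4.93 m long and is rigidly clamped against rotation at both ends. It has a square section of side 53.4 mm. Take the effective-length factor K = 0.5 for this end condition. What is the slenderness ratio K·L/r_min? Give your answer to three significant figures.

λ ≈ 160

For a square r = a/√12 = 53.4/√12 = 15.42 mm
L_e = K·L = 0.5 × 4.93 m = 2.465 m = 2465.0 mm
λ = L_e / r_min = 2465.0 / 15.42 = 160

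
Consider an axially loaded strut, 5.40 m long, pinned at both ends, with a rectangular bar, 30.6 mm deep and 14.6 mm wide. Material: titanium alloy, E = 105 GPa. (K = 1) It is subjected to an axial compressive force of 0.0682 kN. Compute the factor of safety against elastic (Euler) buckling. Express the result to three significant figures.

Buckling occurs about the weak axis: I_min = h·b³/12 with b = 14.6 mm (the shorter side).
I_min = 30.6×14.6³/12 = 7.936×10^3 mm⁴
I = 7.936×10^3 mm⁴ = 7.936×10^-9 m⁴
Effective length L_e = K·L = 1 × 5.40 = 5.400 m
P_cr = π²EI / L_e² = π² × 105×10⁹ × 7.936×10^-9 / 5.400² = 282.0 N
Factor of safety n = P_cr / P = 0.28203 / 0.0682 = 4.14

n ≈ 4.14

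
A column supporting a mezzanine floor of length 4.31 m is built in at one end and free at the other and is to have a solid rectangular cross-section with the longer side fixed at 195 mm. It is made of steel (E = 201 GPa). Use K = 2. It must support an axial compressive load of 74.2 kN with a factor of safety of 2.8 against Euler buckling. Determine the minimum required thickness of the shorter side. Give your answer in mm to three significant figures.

Required P_cr = n·P = 2.8 × 74.2 = 207.8 kN
L_e = K·L = 2 × 4.31 = 8.620 m
Required I = P_cr·L_e²/(π²E) = 2.078×10^5 × 8.620² / (π² × 2.01×10^11) = 7.782×10^-6 m⁴
I_req = 7.782×10^6 mm⁴
Rectangle, weak axis: I_min = h·b³/12 with h = 195 mm fixed  ⇒  b = (12I/h)^(1/3) = 78.2 mm

b ≈ 78.2 mm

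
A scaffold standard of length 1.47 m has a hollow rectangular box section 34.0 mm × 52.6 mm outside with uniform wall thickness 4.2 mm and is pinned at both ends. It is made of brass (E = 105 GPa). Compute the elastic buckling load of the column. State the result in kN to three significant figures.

P_cr ≈ 53.0 kN

Inner dimensions: h_i = 52.6 − 2×4.2 = 44.20 mm, b_i = 34.0 − 2×4.2 = 25.60 mm
Weak-axis I_min = (h_o·b_o³ − h_i·b_i³)/12 with b_o = 34.0, b_i = 25.60 mm (shorter outer/inner sides).
I_min = (52.6×34.0³ − 44.20×25.60³)/12 = 1.105×10^5 mm⁴
I = 1.105×10^5 mm⁴ = 1.105×10^-7 m⁴
Effective length L_e = K·L = 1 × 1.47 = 1.470 m
P_cr = π²EI / L_e² = π² × 105×10⁹ × 1.105×10^-7 / 1.470² = 5.299×10^4 N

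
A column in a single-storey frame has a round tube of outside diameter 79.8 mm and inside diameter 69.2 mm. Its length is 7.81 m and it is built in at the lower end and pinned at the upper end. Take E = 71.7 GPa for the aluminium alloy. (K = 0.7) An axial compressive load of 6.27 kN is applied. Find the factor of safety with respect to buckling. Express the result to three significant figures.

n ≈ 3.27

d_o = 79.8 mm, d_i = 69.2 mm
I = π(d_o⁴ − d_i⁴)/64 = π(79.8⁴ − 69.20⁴)/64 = 8.650×10^5 mm⁴
I = 8.650×10^5 mm⁴ = 8.650×10^-7 m⁴
Effective length L_e = K·L = 0.7 × 7.81 = 5.467 m
P_cr = π²EI / L_e² = π² × 71.7×10⁹ × 8.650×10^-7 / 5.467² = 2.048×10^4 N
Factor of safety n = P_cr / P = 20.479 / 6.27 = 3.27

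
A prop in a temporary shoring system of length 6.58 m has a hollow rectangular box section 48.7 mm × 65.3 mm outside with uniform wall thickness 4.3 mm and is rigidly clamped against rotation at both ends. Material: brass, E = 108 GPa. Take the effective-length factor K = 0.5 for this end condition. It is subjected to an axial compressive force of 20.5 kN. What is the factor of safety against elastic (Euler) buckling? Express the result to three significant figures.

Inner dimensions: h_i = 65.3 − 2×4.3 = 56.70 mm, b_i = 48.7 − 2×4.3 = 40.10 mm
Weak-axis I_min = (h_o·b_o³ − h_i·b_i³)/12 with b_o = 48.7, b_i = 40.10 mm (shorter outer/inner sides).
I_min = (65.3×48.7³ − 56.70×40.10³)/12 = 3.238×10^5 mm⁴
I = 3.238×10^5 mm⁴ = 3.238×10^-7 m⁴
Effective length L_e = K·L = 0.5 × 6.58 = 3.290 m
P_cr = π²EI / L_e² = π² × 108×10⁹ × 3.238×10^-7 / 3.290² = 3.189×10^4 N
Factor of safety n = P_cr / P = 31.891 / 20.5 = 1.56

n ≈ 1.56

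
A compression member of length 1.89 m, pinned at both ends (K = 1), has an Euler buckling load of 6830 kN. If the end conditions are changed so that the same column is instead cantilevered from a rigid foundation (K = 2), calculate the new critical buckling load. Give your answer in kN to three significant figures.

P_cr ≈ 1710 kN

P_cr ∝ 1/K², so P_cr,new = P_cr,old × (K_old/K_new)² = 6830 × (1/2)²
= 6830 × 0.2500 = 1710 kN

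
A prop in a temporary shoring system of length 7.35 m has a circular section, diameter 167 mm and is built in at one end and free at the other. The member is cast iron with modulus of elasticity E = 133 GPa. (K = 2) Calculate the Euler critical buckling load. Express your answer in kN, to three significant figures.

I = πd⁴/64 = π×167⁴/64 = 3.818×10^7 mm⁴
I = 3.818×10^7 mm⁴ = 3.818×10^-5 m⁴
Effective length L_e = K·L = 2 × 7.35 = 14.70 m
P_cr = π²EI / L_e² = π² × 133×10⁹ × 3.818×10^-5 / 14.70² = 2.319×10^5 N

P_cr ≈ 232 kN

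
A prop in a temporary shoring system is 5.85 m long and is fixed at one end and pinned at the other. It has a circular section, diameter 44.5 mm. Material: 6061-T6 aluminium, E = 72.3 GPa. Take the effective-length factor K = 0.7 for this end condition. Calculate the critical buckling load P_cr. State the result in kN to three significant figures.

I = πd⁴/64 = π×44.5⁴/64 = 1.925×10^5 mm⁴
I = 1.925×10^5 mm⁴ = 1.925×10^-7 m⁴
Effective length L_e = K·L = 0.7 × 5.85 = 4.095 m
P_cr = π²EI / L_e² = π² × 72.3×10⁹ × 1.925×10^-7 / 4.095² = 8.191×10^3 N

P_cr ≈ 8.19 kN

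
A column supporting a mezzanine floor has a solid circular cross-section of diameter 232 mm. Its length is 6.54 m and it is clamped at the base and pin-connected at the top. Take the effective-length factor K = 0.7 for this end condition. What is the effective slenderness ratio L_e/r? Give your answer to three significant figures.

For a solid circle r = d/4 = 232/4 = 58.00 mm
L_e = K·L = 0.7 × 6.54 m = 4.578 m = 4578.0 mm
λ = L_e / r_min = 4578.0 / 58.00 = 78.9

λ ≈ 78.9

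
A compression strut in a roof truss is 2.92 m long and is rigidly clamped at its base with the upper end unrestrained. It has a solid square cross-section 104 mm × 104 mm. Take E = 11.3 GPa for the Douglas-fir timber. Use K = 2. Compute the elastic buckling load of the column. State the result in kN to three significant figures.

P_cr ≈ 31.9 kN

I = a⁴/12 = 104⁴/12 = 9.749×10^6 mm⁴
I = 9.749×10^6 mm⁴ = 9.749×10^-6 m⁴
Effective length L_e = K·L = 2 × 2.92 = 5.840 m
P_cr = π²EI / L_e² = π² × 11.3×10⁹ × 9.749×10^-6 / 5.840² = 3.188×10^4 N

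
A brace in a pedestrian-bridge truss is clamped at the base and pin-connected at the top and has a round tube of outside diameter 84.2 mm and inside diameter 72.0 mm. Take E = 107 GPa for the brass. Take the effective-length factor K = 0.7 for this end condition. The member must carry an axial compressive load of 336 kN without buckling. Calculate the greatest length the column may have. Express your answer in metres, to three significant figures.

L_max ≈ 2.71 m

d_o = 84.2 mm, d_i = 72.0 mm
I = π(d_o⁴ − d_i⁴)/64 = π(84.2⁴ − 72.00⁴)/64 = 1.148×10^6 mm⁴
I = 1.148×10^-6 m⁴
At the buckling limit P_cr = P = 3.360×10^5 N
From P_cr = π²EI/(K·L)²:  L = (1/K)·√(π²EI/P_cr) = (1/0.7)·√(π²×1.07×10^11×1.148×10^-6/3.360×10^5)
L = 2.71 m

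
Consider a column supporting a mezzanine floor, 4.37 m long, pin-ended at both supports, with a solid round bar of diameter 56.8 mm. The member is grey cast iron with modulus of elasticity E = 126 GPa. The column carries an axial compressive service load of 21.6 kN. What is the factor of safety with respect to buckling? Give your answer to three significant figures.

n ≈ 1.54

I = πd⁴/64 = π×56.8⁴/64 = 5.109×10^5 mm⁴
I = 5.109×10^5 mm⁴ = 5.109×10^-7 m⁴
Effective length L_e = K·L = 1 × 4.37 = 4.370 m
P_cr = π²EI / L_e² = π² × 126×10⁹ × 5.109×10^-7 / 4.370² = 3.327×10^4 N
Factor of safety n = P_cr / P = 33.271 / 21.6 = 1.54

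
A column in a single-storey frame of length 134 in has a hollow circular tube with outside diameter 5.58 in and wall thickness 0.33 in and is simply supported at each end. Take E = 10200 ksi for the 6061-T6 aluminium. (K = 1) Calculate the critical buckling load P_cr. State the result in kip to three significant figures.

P_cr ≈ 106 kip

Inner diameter d_i = 5.58 − 2×0.33 = 4.920 in
I = π(d_o⁴ − d_i⁴)/64 = π(5.58⁴ − 4.920⁴)/64 = 18.83 in⁴
Effective length L_e = K·L = 1 × 134 = 134.0 in
P_cr = π²EI / L_e² = π² × 10200×10³ × 18.83 / 134.0² = 1.055×10^5 lb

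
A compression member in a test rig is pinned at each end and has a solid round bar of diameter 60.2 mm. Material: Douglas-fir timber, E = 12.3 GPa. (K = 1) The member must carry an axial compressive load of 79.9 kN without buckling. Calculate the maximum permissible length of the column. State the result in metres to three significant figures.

I = πd⁴/64 = π×60.2⁴/64 = 6.447×10^5 mm⁴
I = 6.447×10^-7 m⁴
At the buckling limit P_cr = P = 7.990×10^4 N
From P_cr = π²EI/(K·L)²:  L = (1/K)·√(π²EI/P_cr) = (1/1)·√(π²×1.23×10^10×6.447×10^-7/7.990×10^4)
L = 0.990 m

L_max ≈ 0.990 m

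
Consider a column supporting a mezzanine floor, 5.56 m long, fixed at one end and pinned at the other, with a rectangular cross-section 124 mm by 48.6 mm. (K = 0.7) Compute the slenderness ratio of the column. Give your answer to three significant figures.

For a rectangle r_min = b/√12 = 48.6/√12 = 14.03 mm
L_e = K·L = 0.7 × 5.56 m = 3.892 m = 3892.0 mm
λ = L_e / r_min = 3892.0 / 14.03 = 277

λ ≈ 277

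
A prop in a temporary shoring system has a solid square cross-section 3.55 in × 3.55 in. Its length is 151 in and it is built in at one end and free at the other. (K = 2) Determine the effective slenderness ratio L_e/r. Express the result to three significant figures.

λ ≈ 295

For a square r = a/√12 = 3.55/√12 = 1.025 in
L_e = K·L = 2 × 151 = 302.0 in
λ = L_e / r_min = 302.00 / 1.025 = 295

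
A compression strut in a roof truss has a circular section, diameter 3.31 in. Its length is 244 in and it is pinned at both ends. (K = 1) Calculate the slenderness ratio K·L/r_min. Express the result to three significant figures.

I = πd⁴/64 = π×3.31⁴/64 = 5.892 in⁴
A = 8.605 in²;  r_min = √(I/A) = √(5.892/8.605) = 0.8275 in
L_e = K·L = 1 × 244 = 244.0 in
λ = L_e / r_min = 244.00 / 0.8275 = 295

λ ≈ 295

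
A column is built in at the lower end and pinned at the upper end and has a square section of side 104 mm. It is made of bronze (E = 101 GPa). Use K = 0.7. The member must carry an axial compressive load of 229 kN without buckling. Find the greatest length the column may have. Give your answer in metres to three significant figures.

L_max ≈ 9.31 m

I = a⁴/12 = 104⁴/12 = 9.749×10^6 mm⁴
I = 9.749×10^-6 m⁴
At the buckling limit P_cr = P = 2.290×10^5 N
From P_cr = π²EI/(K·L)²:  L = (1/K)·√(π²EI/P_cr) = (1/0.7)·√(π²×1.01×10^11×9.749×10^-6/2.290×10^5)
L = 9.31 m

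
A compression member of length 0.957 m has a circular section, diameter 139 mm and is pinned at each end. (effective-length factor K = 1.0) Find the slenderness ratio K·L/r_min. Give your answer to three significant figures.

For a solid circle r = d/4 = 139/4 = 34.75 mm
L_e = K·L = 1 × 0.957 m = 0.9570 m = 957.00 mm
λ = L_e / r_min = 957.00 / 34.75 = 27.5

λ ≈ 27.5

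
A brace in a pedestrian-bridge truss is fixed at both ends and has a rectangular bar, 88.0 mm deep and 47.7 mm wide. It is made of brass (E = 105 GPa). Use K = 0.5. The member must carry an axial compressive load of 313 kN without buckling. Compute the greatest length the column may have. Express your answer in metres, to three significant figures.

L_max ≈ 3.25 m

Buckling occurs about the weak axis: I_min = h·b³/12 with b = 47.7 mm (the shorter side).
I_min = 88.0×47.7³/12 = 7.959×10^5 mm⁴
I = 7.959×10^-7 m⁴
At the buckling limit P_cr = P = 3.130×10^5 N
From P_cr = π²EI/(K·L)²:  L = (1/K)·√(π²EI/P_cr) = (1/0.5)·√(π²×1.05×10^11×7.959×10^-7/3.130×10^5)
L = 3.25 m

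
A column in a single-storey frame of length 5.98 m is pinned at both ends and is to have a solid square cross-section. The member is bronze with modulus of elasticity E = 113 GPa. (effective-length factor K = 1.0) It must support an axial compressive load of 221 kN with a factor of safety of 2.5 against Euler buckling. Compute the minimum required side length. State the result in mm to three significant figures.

a ≈ 121 mm

Required P_cr = n·P = 2.5 × 221 = 552.5 kN
L_e = K·L = 1 × 5.98 = 5.980 m
Required I = P_cr·L_e²/(π²E) = 5.525×10^5 × 5.980² / (π² × 1.13×10^11) = 1.772×10^-5 m⁴
I_req = 1.772×10^7 mm⁴
Solid square: I = a⁴/12  ⇒  a = (12I)^(1/4) = (12×1.772×10^7)^(1/4) = 121 mm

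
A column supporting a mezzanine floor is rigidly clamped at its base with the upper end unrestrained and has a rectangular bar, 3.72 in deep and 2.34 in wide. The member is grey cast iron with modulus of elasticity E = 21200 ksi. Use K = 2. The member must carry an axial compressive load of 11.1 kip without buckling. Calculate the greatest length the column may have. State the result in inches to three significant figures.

Buckling occurs about the weak axis: I_min = h·b³/12 with b = 2.34 in (the shorter side).
I_min = 3.72×2.34³/12 = 3.972 in⁴
At the buckling limit P_cr = P = 1.110×10^4 lb
From P_cr = π²EI/(K·L)²:  L = (1/K)·√(π²EI/P_cr) = (1/2)·√(π²×2.12×10^7×3.972/1.110×10^4)
L = 137 in

L_max ≈ 137 in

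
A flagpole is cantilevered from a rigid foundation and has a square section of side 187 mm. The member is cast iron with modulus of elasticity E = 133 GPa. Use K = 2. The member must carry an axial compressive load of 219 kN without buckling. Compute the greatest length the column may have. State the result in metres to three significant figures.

L_max ≈ 12.4 m

I = a⁴/12 = 187⁴/12 = 1.019×10^8 mm⁴
I = 1.019×10^-4 m⁴
At the buckling limit P_cr = P = 2.190×10^5 N
From P_cr = π²EI/(K·L)²:  L = (1/K)·√(π²EI/P_cr) = (1/2)·√(π²×1.33×10^11×1.019×10^-4/2.190×10^5)
L = 12.4 m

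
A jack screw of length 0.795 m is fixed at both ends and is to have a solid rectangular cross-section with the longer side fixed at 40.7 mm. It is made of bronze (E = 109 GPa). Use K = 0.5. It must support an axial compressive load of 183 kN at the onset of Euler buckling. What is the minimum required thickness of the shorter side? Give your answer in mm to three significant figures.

b ≈ 19.9 mm

L_e = K·L = 0.5 × 0.795 = 0.3975 m
Required I = P_cr·L_e²/(π²E) = 1.830×10^5 × 0.3975² / (π² × 1.09×10^11) = 2.688×10^-8 m⁴
I_req = 2.688×10^4 mm⁴
Rectangle, weak axis: I_min = h·b³/12 with h = 40.7 mm fixed  ⇒  b = (12I/h)^(1/3) = 19.9 mm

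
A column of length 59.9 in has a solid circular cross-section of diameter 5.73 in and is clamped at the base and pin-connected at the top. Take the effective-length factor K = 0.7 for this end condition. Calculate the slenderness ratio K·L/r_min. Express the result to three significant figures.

λ ≈ 29.3

For a solid circle r = d/4 = 5.73/4 = 1.432 in
L_e = K·L = 0.7 × 59.9 = 41.93 in
λ = L_e / r_min = 41.930 / 1.432 = 29.3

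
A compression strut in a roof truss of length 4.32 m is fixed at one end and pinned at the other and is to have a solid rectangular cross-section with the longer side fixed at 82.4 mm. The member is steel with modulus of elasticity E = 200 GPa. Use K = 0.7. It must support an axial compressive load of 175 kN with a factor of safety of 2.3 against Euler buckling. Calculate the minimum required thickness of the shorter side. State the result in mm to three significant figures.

b ≈ 64.8 mm

Required P_cr = n·P = 2.3 × 175 = 402.5 kN
L_e = K·L = 0.7 × 4.32 = 3.024 m
Required I = P_cr·L_e²/(π²E) = 4.025×10^5 × 3.024² / (π² × 2.00×10^11) = 1.865×10^-6 m⁴
I_req = 1.865×10^6 mm⁴
Rectangle, weak axis: I_min = h·b³/12 with h = 82.4 mm fixed  ⇒  b = (12I/h)^(1/3) = 64.8 mm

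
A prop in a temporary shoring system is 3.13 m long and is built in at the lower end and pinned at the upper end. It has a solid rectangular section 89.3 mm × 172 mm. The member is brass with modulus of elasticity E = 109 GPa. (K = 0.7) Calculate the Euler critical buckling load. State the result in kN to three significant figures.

Buckling occurs about the weak axis: I_min = h·b³/12 with b = 89.3 mm (the shorter side).
I_min = 172×89.3³/12 = 1.021×10^7 mm⁴
I = 1.021×10^7 mm⁴ = 1.021×10^-5 m⁴
Effective length L_e = K·L = 0.7 × 3.13 = 2.191 m
P_cr = π²EI / L_e² = π² × 109×10⁹ × 1.021×10^-5 / 2.191² = 2.287×10^6 N

P_cr ≈ 2290 kN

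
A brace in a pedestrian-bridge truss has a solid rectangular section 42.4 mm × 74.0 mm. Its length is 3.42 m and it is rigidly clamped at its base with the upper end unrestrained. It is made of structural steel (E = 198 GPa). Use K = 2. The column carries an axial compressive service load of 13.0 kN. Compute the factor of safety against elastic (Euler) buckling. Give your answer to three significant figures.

Buckling occurs about the weak axis: I_min = h·b³/12 with b = 42.4 mm (the shorter side).
I_min = 74.0×42.4³/12 = 4.701×10^5 mm⁴
I = 4.701×10^5 mm⁴ = 4.701×10^-7 m⁴
Effective length L_e = K·L = 2 × 3.42 = 6.840 m
P_cr = π²EI / L_e² = π² × 198×10⁹ × 4.701×10^-7 / 6.840² = 1.963×10^4 N
Factor of safety n = P_cr / P = 19.634 / 13.0 = 1.51

n ≈ 1.51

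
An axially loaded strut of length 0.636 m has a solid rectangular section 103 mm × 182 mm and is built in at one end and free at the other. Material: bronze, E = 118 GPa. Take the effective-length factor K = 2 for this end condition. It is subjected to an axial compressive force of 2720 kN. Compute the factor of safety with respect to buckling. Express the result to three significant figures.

n ≈ 4.39

Buckling occurs about the weak axis: I_min = h·b³/12 with b = 103 mm (the shorter side).
I_min = 182×103³/12 = 1.657×10^7 mm⁴
I = 1.657×10^7 mm⁴ = 1.657×10^-5 m⁴
Effective length L_e = K·L = 2 × 0.636 = 1.272 m
P_cr = π²EI / L_e² = π² × 118×10⁹ × 1.657×10^-5 / 1.272² = 1.193×10^7 N
Factor of safety n = P_cr / P = 11929 / 2720 = 4.39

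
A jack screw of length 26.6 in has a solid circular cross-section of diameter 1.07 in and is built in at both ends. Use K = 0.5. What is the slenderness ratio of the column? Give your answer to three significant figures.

I = πd⁴/64 = π×1.07⁴/64 = 6.434×10^-2 in⁴
A = 0.8992 in²;  r_min = √(I/A) = √(6.434×10^-2/0.8992) = 0.2675 in
L_e = K·L = 0.5 × 26.6 = 13.30 in
λ = L_e / r_min = 13.300 / 0.2675 = 49.7

λ ≈ 49.7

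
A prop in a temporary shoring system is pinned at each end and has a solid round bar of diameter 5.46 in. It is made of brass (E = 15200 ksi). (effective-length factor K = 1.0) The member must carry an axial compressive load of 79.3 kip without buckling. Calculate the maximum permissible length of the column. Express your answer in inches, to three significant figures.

I = πd⁴/64 = π×5.46⁴/64 = 43.63 in⁴
At the buckling limit P_cr = P = 7.930×10^4 lb
From P_cr = π²EI/(K·L)²:  L = (1/K)·√(π²EI/P_cr) = (1/1)·√(π²×1.52×10^7×43.63/7.930×10^4)
L = 287 in

L_max ≈ 287 in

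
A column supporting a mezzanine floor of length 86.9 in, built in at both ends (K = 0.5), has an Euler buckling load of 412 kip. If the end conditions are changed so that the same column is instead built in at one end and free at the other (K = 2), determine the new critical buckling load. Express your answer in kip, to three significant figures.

P_cr ≈ 25.8 kip

P_cr ∝ 1/K², so P_cr,new = P_cr,old × (K_old/K_new)² = 412 × (0.5/2)²
= 412 × 0.06250 = 25.8 kip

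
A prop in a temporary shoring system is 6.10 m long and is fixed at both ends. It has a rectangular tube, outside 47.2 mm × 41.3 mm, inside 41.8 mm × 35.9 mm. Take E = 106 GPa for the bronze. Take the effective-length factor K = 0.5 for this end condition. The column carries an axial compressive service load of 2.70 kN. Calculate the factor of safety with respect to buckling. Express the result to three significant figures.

n ≈ 4.83

Weak-axis I_min = (h_o·b_o³ − h_i·b_i³)/12 with b_o = 41.3, b_i = 35.90 mm (shorter outer/inner sides).
I_min = (47.2×41.3³ − 41.80×35.90³)/12 = 1.159×10^5 mm⁴
I = 1.159×10^5 mm⁴ = 1.159×10^-7 m⁴
Effective length L_e = K·L = 0.5 × 6.10 = 3.050 m
P_cr = π²EI / L_e² = π² × 106×10⁹ × 1.159×10^-7 / 3.050² = 1.304×10^4 N
Factor of safety n = P_cr / P = 13.036 / 2.70 = 4.83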